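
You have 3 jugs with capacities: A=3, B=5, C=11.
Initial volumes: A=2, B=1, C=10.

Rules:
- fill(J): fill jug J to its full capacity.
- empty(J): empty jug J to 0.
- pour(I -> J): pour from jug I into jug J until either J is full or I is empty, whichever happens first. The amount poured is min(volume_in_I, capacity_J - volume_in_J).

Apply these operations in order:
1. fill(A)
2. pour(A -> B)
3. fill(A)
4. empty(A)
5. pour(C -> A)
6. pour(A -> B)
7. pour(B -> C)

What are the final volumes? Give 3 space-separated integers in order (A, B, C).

Step 1: fill(A) -> (A=3 B=1 C=10)
Step 2: pour(A -> B) -> (A=0 B=4 C=10)
Step 3: fill(A) -> (A=3 B=4 C=10)
Step 4: empty(A) -> (A=0 B=4 C=10)
Step 5: pour(C -> A) -> (A=3 B=4 C=7)
Step 6: pour(A -> B) -> (A=2 B=5 C=7)
Step 7: pour(B -> C) -> (A=2 B=1 C=11)

Answer: 2 1 11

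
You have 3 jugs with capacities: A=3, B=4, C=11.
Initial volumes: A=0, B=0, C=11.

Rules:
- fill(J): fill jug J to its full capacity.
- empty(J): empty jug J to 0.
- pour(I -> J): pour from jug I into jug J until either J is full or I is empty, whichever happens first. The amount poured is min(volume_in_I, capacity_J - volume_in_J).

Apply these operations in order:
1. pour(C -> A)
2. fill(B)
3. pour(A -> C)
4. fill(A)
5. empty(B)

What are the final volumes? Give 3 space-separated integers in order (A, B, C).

Step 1: pour(C -> A) -> (A=3 B=0 C=8)
Step 2: fill(B) -> (A=3 B=4 C=8)
Step 3: pour(A -> C) -> (A=0 B=4 C=11)
Step 4: fill(A) -> (A=3 B=4 C=11)
Step 5: empty(B) -> (A=3 B=0 C=11)

Answer: 3 0 11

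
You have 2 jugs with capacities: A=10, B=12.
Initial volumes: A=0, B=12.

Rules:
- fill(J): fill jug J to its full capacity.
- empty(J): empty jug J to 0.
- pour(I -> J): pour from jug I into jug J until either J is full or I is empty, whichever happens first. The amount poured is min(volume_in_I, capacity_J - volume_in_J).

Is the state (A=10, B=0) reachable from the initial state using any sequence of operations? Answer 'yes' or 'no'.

Answer: yes

Derivation:
BFS from (A=0, B=12):
  1. fill(A) -> (A=10 B=12)
  2. empty(B) -> (A=10 B=0)
Target reached → yes.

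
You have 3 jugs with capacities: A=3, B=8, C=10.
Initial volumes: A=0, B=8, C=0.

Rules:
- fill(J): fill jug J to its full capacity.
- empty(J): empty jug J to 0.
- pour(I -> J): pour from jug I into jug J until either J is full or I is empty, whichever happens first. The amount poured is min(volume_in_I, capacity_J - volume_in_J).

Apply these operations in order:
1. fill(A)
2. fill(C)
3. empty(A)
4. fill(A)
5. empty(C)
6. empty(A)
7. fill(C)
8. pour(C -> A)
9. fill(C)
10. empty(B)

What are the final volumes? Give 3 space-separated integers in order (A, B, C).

Answer: 3 0 10

Derivation:
Step 1: fill(A) -> (A=3 B=8 C=0)
Step 2: fill(C) -> (A=3 B=8 C=10)
Step 3: empty(A) -> (A=0 B=8 C=10)
Step 4: fill(A) -> (A=3 B=8 C=10)
Step 5: empty(C) -> (A=3 B=8 C=0)
Step 6: empty(A) -> (A=0 B=8 C=0)
Step 7: fill(C) -> (A=0 B=8 C=10)
Step 8: pour(C -> A) -> (A=3 B=8 C=7)
Step 9: fill(C) -> (A=3 B=8 C=10)
Step 10: empty(B) -> (A=3 B=0 C=10)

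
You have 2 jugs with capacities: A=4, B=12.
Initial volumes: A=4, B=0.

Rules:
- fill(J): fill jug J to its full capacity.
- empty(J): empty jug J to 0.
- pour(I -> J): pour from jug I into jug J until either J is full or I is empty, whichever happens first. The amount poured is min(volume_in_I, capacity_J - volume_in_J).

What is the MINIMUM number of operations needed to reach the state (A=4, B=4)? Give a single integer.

Answer: 2

Derivation:
BFS from (A=4, B=0). One shortest path:
  1. pour(A -> B) -> (A=0 B=4)
  2. fill(A) -> (A=4 B=4)
Reached target in 2 moves.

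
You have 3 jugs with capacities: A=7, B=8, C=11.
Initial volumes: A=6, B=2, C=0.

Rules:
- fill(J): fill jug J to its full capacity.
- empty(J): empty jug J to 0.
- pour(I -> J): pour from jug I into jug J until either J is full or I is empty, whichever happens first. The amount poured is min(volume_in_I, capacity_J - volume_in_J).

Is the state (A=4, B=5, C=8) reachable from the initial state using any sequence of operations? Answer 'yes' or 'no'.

BFS explored all 444 reachable states.
Reachable set includes: (0,0,0), (0,0,1), (0,0,2), (0,0,3), (0,0,4), (0,0,5), (0,0,6), (0,0,7), (0,0,8), (0,0,9), (0,0,10), (0,0,11) ...
Target (A=4, B=5, C=8) not in reachable set → no.

Answer: no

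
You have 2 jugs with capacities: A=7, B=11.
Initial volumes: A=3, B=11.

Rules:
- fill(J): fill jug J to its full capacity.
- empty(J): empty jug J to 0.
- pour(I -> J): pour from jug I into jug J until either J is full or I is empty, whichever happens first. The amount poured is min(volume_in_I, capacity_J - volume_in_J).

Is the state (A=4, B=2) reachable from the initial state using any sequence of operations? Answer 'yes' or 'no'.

BFS explored all 36 reachable states.
Reachable set includes: (0,0), (0,1), (0,2), (0,3), (0,4), (0,5), (0,6), (0,7), (0,8), (0,9), (0,10), (0,11) ...
Target (A=4, B=2) not in reachable set → no.

Answer: no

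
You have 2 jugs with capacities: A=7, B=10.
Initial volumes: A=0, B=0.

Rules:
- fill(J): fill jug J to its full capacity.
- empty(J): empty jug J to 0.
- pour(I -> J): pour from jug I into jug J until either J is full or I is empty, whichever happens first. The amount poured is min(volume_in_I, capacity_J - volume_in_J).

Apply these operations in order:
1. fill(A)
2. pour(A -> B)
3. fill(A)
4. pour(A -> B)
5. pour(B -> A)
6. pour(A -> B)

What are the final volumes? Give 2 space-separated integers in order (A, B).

Answer: 4 10

Derivation:
Step 1: fill(A) -> (A=7 B=0)
Step 2: pour(A -> B) -> (A=0 B=7)
Step 3: fill(A) -> (A=7 B=7)
Step 4: pour(A -> B) -> (A=4 B=10)
Step 5: pour(B -> A) -> (A=7 B=7)
Step 6: pour(A -> B) -> (A=4 B=10)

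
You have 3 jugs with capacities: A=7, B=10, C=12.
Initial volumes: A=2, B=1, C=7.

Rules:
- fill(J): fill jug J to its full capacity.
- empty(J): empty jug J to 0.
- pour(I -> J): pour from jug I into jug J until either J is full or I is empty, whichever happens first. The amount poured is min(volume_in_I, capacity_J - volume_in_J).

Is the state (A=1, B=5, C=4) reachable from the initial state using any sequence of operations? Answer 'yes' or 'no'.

Answer: no

Derivation:
BFS explored all 551 reachable states.
Reachable set includes: (0,0,0), (0,0,1), (0,0,2), (0,0,3), (0,0,4), (0,0,5), (0,0,6), (0,0,7), (0,0,8), (0,0,9), (0,0,10), (0,0,11) ...
Target (A=1, B=5, C=4) not in reachable set → no.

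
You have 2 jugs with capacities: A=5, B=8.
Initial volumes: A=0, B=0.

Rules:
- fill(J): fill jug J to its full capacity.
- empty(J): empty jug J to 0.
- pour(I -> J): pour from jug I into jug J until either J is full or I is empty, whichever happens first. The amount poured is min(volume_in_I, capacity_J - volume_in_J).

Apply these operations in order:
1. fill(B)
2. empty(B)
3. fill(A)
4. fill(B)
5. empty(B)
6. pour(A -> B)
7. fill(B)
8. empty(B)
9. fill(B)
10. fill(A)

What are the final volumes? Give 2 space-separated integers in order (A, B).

Step 1: fill(B) -> (A=0 B=8)
Step 2: empty(B) -> (A=0 B=0)
Step 3: fill(A) -> (A=5 B=0)
Step 4: fill(B) -> (A=5 B=8)
Step 5: empty(B) -> (A=5 B=0)
Step 6: pour(A -> B) -> (A=0 B=5)
Step 7: fill(B) -> (A=0 B=8)
Step 8: empty(B) -> (A=0 B=0)
Step 9: fill(B) -> (A=0 B=8)
Step 10: fill(A) -> (A=5 B=8)

Answer: 5 8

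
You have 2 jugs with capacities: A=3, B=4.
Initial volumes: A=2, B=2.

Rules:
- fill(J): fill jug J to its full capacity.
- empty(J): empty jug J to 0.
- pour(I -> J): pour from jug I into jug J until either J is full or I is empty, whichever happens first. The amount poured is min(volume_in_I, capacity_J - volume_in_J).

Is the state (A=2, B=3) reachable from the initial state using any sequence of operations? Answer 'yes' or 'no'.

Answer: no

Derivation:
BFS explored all 15 reachable states.
Reachable set includes: (0,0), (0,1), (0,2), (0,3), (0,4), (1,0), (1,4), (2,0), (2,2), (2,4), (3,0), (3,1) ...
Target (A=2, B=3) not in reachable set → no.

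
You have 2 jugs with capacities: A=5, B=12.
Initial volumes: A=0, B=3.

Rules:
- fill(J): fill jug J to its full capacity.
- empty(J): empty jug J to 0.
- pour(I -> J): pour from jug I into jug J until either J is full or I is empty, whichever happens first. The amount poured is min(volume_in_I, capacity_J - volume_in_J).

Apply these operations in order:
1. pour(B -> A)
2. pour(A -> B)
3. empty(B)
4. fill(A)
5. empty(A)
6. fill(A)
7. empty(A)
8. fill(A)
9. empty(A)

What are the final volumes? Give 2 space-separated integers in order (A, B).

Answer: 0 0

Derivation:
Step 1: pour(B -> A) -> (A=3 B=0)
Step 2: pour(A -> B) -> (A=0 B=3)
Step 3: empty(B) -> (A=0 B=0)
Step 4: fill(A) -> (A=5 B=0)
Step 5: empty(A) -> (A=0 B=0)
Step 6: fill(A) -> (A=5 B=0)
Step 7: empty(A) -> (A=0 B=0)
Step 8: fill(A) -> (A=5 B=0)
Step 9: empty(A) -> (A=0 B=0)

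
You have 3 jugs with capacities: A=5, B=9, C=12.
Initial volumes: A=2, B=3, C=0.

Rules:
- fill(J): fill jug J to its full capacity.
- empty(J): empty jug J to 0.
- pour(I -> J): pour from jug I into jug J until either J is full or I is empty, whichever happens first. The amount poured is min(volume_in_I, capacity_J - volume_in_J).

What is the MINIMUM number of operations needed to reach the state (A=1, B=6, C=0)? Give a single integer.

BFS from (A=2, B=3, C=0). One shortest path:
  1. fill(C) -> (A=2 B=3 C=12)
  2. pour(C -> B) -> (A=2 B=9 C=6)
  3. pour(B -> A) -> (A=5 B=6 C=6)
  4. empty(A) -> (A=0 B=6 C=6)
  5. pour(C -> A) -> (A=5 B=6 C=1)
  6. empty(A) -> (A=0 B=6 C=1)
  7. pour(C -> A) -> (A=1 B=6 C=0)
Reached target in 7 moves.

Answer: 7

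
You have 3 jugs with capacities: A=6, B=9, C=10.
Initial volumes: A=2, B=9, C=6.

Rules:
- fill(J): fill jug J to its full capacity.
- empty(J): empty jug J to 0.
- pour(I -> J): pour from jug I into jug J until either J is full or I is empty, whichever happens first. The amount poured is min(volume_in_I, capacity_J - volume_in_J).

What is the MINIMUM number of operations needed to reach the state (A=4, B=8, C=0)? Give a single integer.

Answer: 6

Derivation:
BFS from (A=2, B=9, C=6). One shortest path:
  1. empty(B) -> (A=2 B=0 C=6)
  2. fill(C) -> (A=2 B=0 C=10)
  3. pour(A -> B) -> (A=0 B=2 C=10)
  4. pour(C -> A) -> (A=6 B=2 C=4)
  5. pour(A -> B) -> (A=0 B=8 C=4)
  6. pour(C -> A) -> (A=4 B=8 C=0)
Reached target in 6 moves.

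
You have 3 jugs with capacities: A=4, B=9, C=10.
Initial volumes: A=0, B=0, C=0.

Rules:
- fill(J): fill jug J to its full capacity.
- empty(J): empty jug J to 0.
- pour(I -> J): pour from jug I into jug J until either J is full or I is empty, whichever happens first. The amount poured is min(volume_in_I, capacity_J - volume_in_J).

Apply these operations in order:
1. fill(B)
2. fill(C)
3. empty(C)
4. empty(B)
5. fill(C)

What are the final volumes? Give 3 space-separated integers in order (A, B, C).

Step 1: fill(B) -> (A=0 B=9 C=0)
Step 2: fill(C) -> (A=0 B=9 C=10)
Step 3: empty(C) -> (A=0 B=9 C=0)
Step 4: empty(B) -> (A=0 B=0 C=0)
Step 5: fill(C) -> (A=0 B=0 C=10)

Answer: 0 0 10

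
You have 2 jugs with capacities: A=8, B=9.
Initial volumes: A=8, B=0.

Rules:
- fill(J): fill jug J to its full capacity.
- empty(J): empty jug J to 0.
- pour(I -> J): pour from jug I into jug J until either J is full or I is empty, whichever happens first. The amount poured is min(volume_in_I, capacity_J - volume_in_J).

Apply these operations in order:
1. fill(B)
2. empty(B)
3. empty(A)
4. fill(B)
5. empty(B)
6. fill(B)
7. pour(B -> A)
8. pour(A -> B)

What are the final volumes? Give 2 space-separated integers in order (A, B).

Answer: 0 9

Derivation:
Step 1: fill(B) -> (A=8 B=9)
Step 2: empty(B) -> (A=8 B=0)
Step 3: empty(A) -> (A=0 B=0)
Step 4: fill(B) -> (A=0 B=9)
Step 5: empty(B) -> (A=0 B=0)
Step 6: fill(B) -> (A=0 B=9)
Step 7: pour(B -> A) -> (A=8 B=1)
Step 8: pour(A -> B) -> (A=0 B=9)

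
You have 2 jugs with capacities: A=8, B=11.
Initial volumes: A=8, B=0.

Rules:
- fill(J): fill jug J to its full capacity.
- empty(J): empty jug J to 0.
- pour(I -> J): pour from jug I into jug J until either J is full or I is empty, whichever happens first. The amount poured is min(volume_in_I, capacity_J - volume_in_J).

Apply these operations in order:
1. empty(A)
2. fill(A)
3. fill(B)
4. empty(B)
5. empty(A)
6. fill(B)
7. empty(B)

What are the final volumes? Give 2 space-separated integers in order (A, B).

Step 1: empty(A) -> (A=0 B=0)
Step 2: fill(A) -> (A=8 B=0)
Step 3: fill(B) -> (A=8 B=11)
Step 4: empty(B) -> (A=8 B=0)
Step 5: empty(A) -> (A=0 B=0)
Step 6: fill(B) -> (A=0 B=11)
Step 7: empty(B) -> (A=0 B=0)

Answer: 0 0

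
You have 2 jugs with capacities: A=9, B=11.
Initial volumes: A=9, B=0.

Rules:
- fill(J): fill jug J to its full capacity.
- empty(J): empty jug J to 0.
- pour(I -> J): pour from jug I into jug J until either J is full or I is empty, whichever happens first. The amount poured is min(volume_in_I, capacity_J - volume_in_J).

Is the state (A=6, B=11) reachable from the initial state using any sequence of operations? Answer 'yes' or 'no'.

Answer: yes

Derivation:
BFS from (A=9, B=0):
  1. empty(A) -> (A=0 B=0)
  2. fill(B) -> (A=0 B=11)
  3. pour(B -> A) -> (A=9 B=2)
  4. empty(A) -> (A=0 B=2)
  5. pour(B -> A) -> (A=2 B=0)
  6. fill(B) -> (A=2 B=11)
  7. pour(B -> A) -> (A=9 B=4)
  8. empty(A) -> (A=0 B=4)
  9. pour(B -> A) -> (A=4 B=0)
  10. fill(B) -> (A=4 B=11)
  11. pour(B -> A) -> (A=9 B=6)
  12. empty(A) -> (A=0 B=6)
  13. pour(B -> A) -> (A=6 B=0)
  14. fill(B) -> (A=6 B=11)
Target reached → yes.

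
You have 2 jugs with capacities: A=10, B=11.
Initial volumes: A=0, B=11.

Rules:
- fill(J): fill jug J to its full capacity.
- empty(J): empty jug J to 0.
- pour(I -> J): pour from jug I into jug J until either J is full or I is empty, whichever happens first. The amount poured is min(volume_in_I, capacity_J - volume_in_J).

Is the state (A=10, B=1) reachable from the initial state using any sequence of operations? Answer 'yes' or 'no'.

Answer: yes

Derivation:
BFS from (A=0, B=11):
  1. pour(B -> A) -> (A=10 B=1)
Target reached → yes.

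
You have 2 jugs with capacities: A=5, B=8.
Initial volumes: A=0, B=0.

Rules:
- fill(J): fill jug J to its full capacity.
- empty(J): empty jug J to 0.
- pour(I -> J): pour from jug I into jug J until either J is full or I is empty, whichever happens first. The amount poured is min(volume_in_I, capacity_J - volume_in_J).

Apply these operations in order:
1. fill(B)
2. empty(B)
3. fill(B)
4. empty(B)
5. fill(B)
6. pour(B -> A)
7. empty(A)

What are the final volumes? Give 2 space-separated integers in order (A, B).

Answer: 0 3

Derivation:
Step 1: fill(B) -> (A=0 B=8)
Step 2: empty(B) -> (A=0 B=0)
Step 3: fill(B) -> (A=0 B=8)
Step 4: empty(B) -> (A=0 B=0)
Step 5: fill(B) -> (A=0 B=8)
Step 6: pour(B -> A) -> (A=5 B=3)
Step 7: empty(A) -> (A=0 B=3)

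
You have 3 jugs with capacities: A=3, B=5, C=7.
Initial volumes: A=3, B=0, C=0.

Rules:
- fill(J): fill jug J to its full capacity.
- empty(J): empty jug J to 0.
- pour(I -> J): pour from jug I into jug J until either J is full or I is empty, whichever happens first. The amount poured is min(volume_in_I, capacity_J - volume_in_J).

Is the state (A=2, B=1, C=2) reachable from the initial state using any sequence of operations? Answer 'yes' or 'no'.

Answer: no

Derivation:
BFS explored all 144 reachable states.
Reachable set includes: (0,0,0), (0,0,1), (0,0,2), (0,0,3), (0,0,4), (0,0,5), (0,0,6), (0,0,7), (0,1,0), (0,1,1), (0,1,2), (0,1,3) ...
Target (A=2, B=1, C=2) not in reachable set → no.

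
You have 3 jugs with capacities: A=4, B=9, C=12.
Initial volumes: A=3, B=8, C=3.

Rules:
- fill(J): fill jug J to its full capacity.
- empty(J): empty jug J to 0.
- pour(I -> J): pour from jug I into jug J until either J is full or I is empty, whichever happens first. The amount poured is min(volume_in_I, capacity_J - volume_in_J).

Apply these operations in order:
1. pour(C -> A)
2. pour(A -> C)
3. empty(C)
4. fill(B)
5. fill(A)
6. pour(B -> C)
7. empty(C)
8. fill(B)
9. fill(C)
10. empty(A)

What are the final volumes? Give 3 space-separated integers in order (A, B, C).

Answer: 0 9 12

Derivation:
Step 1: pour(C -> A) -> (A=4 B=8 C=2)
Step 2: pour(A -> C) -> (A=0 B=8 C=6)
Step 3: empty(C) -> (A=0 B=8 C=0)
Step 4: fill(B) -> (A=0 B=9 C=0)
Step 5: fill(A) -> (A=4 B=9 C=0)
Step 6: pour(B -> C) -> (A=4 B=0 C=9)
Step 7: empty(C) -> (A=4 B=0 C=0)
Step 8: fill(B) -> (A=4 B=9 C=0)
Step 9: fill(C) -> (A=4 B=9 C=12)
Step 10: empty(A) -> (A=0 B=9 C=12)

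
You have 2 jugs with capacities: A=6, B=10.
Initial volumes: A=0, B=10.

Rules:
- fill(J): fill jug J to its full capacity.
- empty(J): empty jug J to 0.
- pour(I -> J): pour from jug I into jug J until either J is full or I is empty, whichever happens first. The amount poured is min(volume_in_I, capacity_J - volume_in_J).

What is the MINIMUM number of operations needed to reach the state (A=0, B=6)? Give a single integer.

BFS from (A=0, B=10). One shortest path:
  1. fill(A) -> (A=6 B=10)
  2. empty(B) -> (A=6 B=0)
  3. pour(A -> B) -> (A=0 B=6)
Reached target in 3 moves.

Answer: 3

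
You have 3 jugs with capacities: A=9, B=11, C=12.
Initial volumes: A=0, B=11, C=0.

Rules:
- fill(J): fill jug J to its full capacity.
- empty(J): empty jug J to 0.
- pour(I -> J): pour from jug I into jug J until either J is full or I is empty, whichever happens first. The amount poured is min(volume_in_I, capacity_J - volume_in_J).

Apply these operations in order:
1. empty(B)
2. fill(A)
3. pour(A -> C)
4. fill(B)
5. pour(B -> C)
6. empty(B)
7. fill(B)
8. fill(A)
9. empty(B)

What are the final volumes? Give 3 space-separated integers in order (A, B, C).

Answer: 9 0 12

Derivation:
Step 1: empty(B) -> (A=0 B=0 C=0)
Step 2: fill(A) -> (A=9 B=0 C=0)
Step 3: pour(A -> C) -> (A=0 B=0 C=9)
Step 4: fill(B) -> (A=0 B=11 C=9)
Step 5: pour(B -> C) -> (A=0 B=8 C=12)
Step 6: empty(B) -> (A=0 B=0 C=12)
Step 7: fill(B) -> (A=0 B=11 C=12)
Step 8: fill(A) -> (A=9 B=11 C=12)
Step 9: empty(B) -> (A=9 B=0 C=12)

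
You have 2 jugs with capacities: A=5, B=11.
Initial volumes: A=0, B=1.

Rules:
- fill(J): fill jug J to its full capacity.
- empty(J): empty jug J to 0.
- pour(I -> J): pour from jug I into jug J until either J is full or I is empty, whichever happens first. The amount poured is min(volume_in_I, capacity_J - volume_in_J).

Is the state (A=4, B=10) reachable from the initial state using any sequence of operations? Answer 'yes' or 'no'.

Answer: no

Derivation:
BFS explored all 32 reachable states.
Reachable set includes: (0,0), (0,1), (0,2), (0,3), (0,4), (0,5), (0,6), (0,7), (0,8), (0,9), (0,10), (0,11) ...
Target (A=4, B=10) not in reachable set → no.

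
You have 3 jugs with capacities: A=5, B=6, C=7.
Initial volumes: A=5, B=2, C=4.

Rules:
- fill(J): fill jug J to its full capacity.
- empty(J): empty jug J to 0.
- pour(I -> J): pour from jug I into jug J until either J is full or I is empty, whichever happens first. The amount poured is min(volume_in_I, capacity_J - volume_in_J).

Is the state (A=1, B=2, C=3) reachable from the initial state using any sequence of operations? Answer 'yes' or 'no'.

Answer: no

Derivation:
BFS explored all 216 reachable states.
Reachable set includes: (0,0,0), (0,0,1), (0,0,2), (0,0,3), (0,0,4), (0,0,5), (0,0,6), (0,0,7), (0,1,0), (0,1,1), (0,1,2), (0,1,3) ...
Target (A=1, B=2, C=3) not in reachable set → no.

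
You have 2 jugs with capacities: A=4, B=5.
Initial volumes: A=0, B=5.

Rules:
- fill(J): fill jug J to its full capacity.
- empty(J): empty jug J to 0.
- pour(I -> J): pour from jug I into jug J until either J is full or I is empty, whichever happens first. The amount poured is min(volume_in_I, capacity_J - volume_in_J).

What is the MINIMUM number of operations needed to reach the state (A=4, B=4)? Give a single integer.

BFS from (A=0, B=5). One shortest path:
  1. fill(A) -> (A=4 B=5)
  2. empty(B) -> (A=4 B=0)
  3. pour(A -> B) -> (A=0 B=4)
  4. fill(A) -> (A=4 B=4)
Reached target in 4 moves.

Answer: 4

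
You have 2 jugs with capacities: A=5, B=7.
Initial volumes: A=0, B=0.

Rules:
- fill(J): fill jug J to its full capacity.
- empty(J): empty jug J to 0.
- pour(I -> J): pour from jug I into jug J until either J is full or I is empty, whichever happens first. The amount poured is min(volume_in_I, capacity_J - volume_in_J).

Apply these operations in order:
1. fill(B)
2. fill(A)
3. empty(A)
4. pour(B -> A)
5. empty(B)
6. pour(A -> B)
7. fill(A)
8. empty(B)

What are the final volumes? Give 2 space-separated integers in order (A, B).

Answer: 5 0

Derivation:
Step 1: fill(B) -> (A=0 B=7)
Step 2: fill(A) -> (A=5 B=7)
Step 3: empty(A) -> (A=0 B=7)
Step 4: pour(B -> A) -> (A=5 B=2)
Step 5: empty(B) -> (A=5 B=0)
Step 6: pour(A -> B) -> (A=0 B=5)
Step 7: fill(A) -> (A=5 B=5)
Step 8: empty(B) -> (A=5 B=0)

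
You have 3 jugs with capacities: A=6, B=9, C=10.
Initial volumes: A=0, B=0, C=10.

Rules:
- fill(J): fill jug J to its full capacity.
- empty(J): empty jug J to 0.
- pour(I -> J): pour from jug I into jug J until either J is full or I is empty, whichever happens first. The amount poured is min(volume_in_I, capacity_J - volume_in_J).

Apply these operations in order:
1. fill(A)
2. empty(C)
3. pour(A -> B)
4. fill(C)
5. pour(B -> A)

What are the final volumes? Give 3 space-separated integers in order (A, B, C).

Answer: 6 0 10

Derivation:
Step 1: fill(A) -> (A=6 B=0 C=10)
Step 2: empty(C) -> (A=6 B=0 C=0)
Step 3: pour(A -> B) -> (A=0 B=6 C=0)
Step 4: fill(C) -> (A=0 B=6 C=10)
Step 5: pour(B -> A) -> (A=6 B=0 C=10)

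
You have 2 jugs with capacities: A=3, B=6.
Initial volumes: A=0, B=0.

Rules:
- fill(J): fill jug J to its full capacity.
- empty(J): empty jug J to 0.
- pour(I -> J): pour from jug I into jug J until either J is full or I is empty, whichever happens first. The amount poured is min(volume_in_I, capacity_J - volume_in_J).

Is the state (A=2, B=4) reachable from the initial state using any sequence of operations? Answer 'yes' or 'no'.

Answer: no

Derivation:
BFS explored all 6 reachable states.
Reachable set includes: (0,0), (0,3), (0,6), (3,0), (3,3), (3,6)
Target (A=2, B=4) not in reachable set → no.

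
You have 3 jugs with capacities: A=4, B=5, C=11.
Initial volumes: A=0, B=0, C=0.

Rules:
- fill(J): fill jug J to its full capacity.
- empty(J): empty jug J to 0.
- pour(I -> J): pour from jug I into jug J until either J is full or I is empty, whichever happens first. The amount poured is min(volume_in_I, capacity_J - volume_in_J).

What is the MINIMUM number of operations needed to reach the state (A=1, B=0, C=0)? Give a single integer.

Answer: 4

Derivation:
BFS from (A=0, B=0, C=0). One shortest path:
  1. fill(B) -> (A=0 B=5 C=0)
  2. pour(B -> A) -> (A=4 B=1 C=0)
  3. empty(A) -> (A=0 B=1 C=0)
  4. pour(B -> A) -> (A=1 B=0 C=0)
Reached target in 4 moves.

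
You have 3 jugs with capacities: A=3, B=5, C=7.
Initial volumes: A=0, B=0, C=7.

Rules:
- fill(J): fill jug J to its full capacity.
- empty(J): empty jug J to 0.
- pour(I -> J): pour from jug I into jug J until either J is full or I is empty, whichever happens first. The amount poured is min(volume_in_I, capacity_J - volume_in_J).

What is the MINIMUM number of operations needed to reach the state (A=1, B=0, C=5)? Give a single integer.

BFS from (A=0, B=0, C=7). One shortest path:
  1. fill(A) -> (A=3 B=0 C=7)
  2. empty(C) -> (A=3 B=0 C=0)
  3. pour(A -> B) -> (A=0 B=3 C=0)
  4. fill(A) -> (A=3 B=3 C=0)
  5. pour(A -> B) -> (A=1 B=5 C=0)
  6. pour(B -> C) -> (A=1 B=0 C=5)
Reached target in 6 moves.

Answer: 6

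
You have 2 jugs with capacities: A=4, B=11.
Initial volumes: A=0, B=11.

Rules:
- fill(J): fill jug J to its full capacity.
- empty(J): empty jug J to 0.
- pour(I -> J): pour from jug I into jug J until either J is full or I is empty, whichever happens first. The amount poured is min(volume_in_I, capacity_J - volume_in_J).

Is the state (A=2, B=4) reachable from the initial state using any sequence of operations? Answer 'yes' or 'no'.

Answer: no

Derivation:
BFS explored all 30 reachable states.
Reachable set includes: (0,0), (0,1), (0,2), (0,3), (0,4), (0,5), (0,6), (0,7), (0,8), (0,9), (0,10), (0,11) ...
Target (A=2, B=4) not in reachable set → no.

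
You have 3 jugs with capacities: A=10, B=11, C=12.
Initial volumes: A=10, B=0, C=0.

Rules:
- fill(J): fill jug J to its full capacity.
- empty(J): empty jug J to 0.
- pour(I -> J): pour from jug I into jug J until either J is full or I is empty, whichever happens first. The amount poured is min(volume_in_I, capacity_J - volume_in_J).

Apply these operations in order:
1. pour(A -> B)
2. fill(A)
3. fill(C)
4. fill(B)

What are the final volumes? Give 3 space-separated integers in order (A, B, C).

Step 1: pour(A -> B) -> (A=0 B=10 C=0)
Step 2: fill(A) -> (A=10 B=10 C=0)
Step 3: fill(C) -> (A=10 B=10 C=12)
Step 4: fill(B) -> (A=10 B=11 C=12)

Answer: 10 11 12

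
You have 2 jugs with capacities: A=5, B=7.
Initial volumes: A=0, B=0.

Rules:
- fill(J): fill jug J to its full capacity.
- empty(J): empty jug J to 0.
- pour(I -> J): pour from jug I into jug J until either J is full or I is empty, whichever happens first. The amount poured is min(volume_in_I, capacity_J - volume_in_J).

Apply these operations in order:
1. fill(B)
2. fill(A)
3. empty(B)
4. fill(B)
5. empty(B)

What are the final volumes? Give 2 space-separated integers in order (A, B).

Step 1: fill(B) -> (A=0 B=7)
Step 2: fill(A) -> (A=5 B=7)
Step 3: empty(B) -> (A=5 B=0)
Step 4: fill(B) -> (A=5 B=7)
Step 5: empty(B) -> (A=5 B=0)

Answer: 5 0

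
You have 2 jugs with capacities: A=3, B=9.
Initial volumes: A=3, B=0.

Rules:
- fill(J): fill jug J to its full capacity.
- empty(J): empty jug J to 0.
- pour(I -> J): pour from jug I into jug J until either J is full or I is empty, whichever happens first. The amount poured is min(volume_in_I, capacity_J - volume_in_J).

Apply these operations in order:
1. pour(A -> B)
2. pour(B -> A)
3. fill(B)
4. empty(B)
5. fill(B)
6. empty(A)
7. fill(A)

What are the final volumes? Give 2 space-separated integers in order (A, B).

Step 1: pour(A -> B) -> (A=0 B=3)
Step 2: pour(B -> A) -> (A=3 B=0)
Step 3: fill(B) -> (A=3 B=9)
Step 4: empty(B) -> (A=3 B=0)
Step 5: fill(B) -> (A=3 B=9)
Step 6: empty(A) -> (A=0 B=9)
Step 7: fill(A) -> (A=3 B=9)

Answer: 3 9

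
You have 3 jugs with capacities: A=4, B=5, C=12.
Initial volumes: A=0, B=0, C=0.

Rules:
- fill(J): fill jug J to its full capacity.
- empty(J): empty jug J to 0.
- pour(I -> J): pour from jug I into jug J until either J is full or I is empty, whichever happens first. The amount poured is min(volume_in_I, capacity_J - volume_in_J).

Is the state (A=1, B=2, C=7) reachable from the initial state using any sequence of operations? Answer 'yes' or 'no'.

BFS explored all 258 reachable states.
Reachable set includes: (0,0,0), (0,0,1), (0,0,2), (0,0,3), (0,0,4), (0,0,5), (0,0,6), (0,0,7), (0,0,8), (0,0,9), (0,0,10), (0,0,11) ...
Target (A=1, B=2, C=7) not in reachable set → no.

Answer: no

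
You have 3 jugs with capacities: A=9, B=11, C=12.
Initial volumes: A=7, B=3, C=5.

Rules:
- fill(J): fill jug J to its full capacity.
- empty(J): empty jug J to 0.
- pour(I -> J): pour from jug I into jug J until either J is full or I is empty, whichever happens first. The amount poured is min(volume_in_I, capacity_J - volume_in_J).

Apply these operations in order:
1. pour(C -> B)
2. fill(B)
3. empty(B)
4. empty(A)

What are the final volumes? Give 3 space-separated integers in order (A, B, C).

Answer: 0 0 0

Derivation:
Step 1: pour(C -> B) -> (A=7 B=8 C=0)
Step 2: fill(B) -> (A=7 B=11 C=0)
Step 3: empty(B) -> (A=7 B=0 C=0)
Step 4: empty(A) -> (A=0 B=0 C=0)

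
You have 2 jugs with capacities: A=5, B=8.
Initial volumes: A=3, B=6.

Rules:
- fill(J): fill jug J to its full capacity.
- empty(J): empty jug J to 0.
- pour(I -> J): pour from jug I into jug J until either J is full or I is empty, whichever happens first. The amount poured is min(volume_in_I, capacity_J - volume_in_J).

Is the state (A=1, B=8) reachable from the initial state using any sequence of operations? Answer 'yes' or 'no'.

Answer: yes

Derivation:
BFS from (A=3, B=6):
  1. pour(A -> B) -> (A=1 B=8)
Target reached → yes.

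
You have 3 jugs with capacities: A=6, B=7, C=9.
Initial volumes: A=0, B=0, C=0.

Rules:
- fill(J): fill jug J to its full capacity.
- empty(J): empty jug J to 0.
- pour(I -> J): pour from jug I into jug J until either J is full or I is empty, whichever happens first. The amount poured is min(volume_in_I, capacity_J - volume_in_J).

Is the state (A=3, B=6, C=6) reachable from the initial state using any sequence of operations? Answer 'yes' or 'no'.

Answer: no

Derivation:
BFS explored all 320 reachable states.
Reachable set includes: (0,0,0), (0,0,1), (0,0,2), (0,0,3), (0,0,4), (0,0,5), (0,0,6), (0,0,7), (0,0,8), (0,0,9), (0,1,0), (0,1,1) ...
Target (A=3, B=6, C=6) not in reachable set → no.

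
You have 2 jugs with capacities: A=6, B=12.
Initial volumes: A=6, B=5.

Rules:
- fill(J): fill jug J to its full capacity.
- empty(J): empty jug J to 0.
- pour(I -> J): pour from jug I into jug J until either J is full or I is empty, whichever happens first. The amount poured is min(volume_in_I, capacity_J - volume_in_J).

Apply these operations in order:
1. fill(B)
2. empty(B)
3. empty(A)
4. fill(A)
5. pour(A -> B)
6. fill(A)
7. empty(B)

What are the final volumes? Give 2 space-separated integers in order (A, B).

Step 1: fill(B) -> (A=6 B=12)
Step 2: empty(B) -> (A=6 B=0)
Step 3: empty(A) -> (A=0 B=0)
Step 4: fill(A) -> (A=6 B=0)
Step 5: pour(A -> B) -> (A=0 B=6)
Step 6: fill(A) -> (A=6 B=6)
Step 7: empty(B) -> (A=6 B=0)

Answer: 6 0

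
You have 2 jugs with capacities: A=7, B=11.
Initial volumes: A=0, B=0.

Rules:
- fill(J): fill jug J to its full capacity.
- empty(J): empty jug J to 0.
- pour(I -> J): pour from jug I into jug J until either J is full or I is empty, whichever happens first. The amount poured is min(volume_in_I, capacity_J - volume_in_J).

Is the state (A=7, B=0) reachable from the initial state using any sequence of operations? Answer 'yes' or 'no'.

Answer: yes

Derivation:
BFS from (A=0, B=0):
  1. fill(A) -> (A=7 B=0)
Target reached → yes.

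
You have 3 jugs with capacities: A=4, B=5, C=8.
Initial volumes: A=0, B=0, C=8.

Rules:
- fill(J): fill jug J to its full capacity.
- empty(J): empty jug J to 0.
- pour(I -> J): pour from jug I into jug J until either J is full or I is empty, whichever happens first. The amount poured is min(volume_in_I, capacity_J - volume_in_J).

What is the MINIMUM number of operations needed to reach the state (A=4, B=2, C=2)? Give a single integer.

BFS from (A=0, B=0, C=8). One shortest path:
  1. pour(C -> B) -> (A=0 B=5 C=3)
  2. pour(B -> A) -> (A=4 B=1 C=3)
  3. pour(A -> C) -> (A=0 B=1 C=7)
  4. pour(B -> A) -> (A=1 B=0 C=7)
  5. pour(C -> B) -> (A=1 B=5 C=2)
  6. pour(B -> A) -> (A=4 B=2 C=2)
Reached target in 6 moves.

Answer: 6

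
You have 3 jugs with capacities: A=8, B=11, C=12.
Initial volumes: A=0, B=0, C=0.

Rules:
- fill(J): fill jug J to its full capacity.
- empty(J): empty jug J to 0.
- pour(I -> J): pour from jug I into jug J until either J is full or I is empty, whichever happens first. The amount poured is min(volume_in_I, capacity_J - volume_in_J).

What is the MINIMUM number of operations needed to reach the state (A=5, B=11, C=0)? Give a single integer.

BFS from (A=0, B=0, C=0). One shortest path:
  1. fill(A) -> (A=8 B=0 C=0)
  2. pour(A -> B) -> (A=0 B=8 C=0)
  3. fill(A) -> (A=8 B=8 C=0)
  4. pour(A -> B) -> (A=5 B=11 C=0)
Reached target in 4 moves.

Answer: 4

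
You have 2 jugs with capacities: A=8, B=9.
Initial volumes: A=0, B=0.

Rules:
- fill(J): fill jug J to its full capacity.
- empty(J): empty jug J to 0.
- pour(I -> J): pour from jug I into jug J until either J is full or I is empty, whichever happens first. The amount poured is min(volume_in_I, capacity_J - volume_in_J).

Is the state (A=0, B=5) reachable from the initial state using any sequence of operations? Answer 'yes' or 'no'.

Answer: yes

Derivation:
BFS from (A=0, B=0):
  1. fill(A) -> (A=8 B=0)
  2. pour(A -> B) -> (A=0 B=8)
  3. fill(A) -> (A=8 B=8)
  4. pour(A -> B) -> (A=7 B=9)
  5. empty(B) -> (A=7 B=0)
  6. pour(A -> B) -> (A=0 B=7)
  7. fill(A) -> (A=8 B=7)
  8. pour(A -> B) -> (A=6 B=9)
  9. empty(B) -> (A=6 B=0)
  10. pour(A -> B) -> (A=0 B=6)
  11. fill(A) -> (A=8 B=6)
  12. pour(A -> B) -> (A=5 B=9)
  13. empty(B) -> (A=5 B=0)
  14. pour(A -> B) -> (A=0 B=5)
Target reached → yes.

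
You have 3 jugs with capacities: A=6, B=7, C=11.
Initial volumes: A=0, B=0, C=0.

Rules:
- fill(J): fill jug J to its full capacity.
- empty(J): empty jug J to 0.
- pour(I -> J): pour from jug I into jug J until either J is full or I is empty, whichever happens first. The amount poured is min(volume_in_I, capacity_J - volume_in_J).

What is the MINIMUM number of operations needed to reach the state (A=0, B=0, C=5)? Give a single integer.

Answer: 3

Derivation:
BFS from (A=0, B=0, C=0). One shortest path:
  1. fill(C) -> (A=0 B=0 C=11)
  2. pour(C -> A) -> (A=6 B=0 C=5)
  3. empty(A) -> (A=0 B=0 C=5)
Reached target in 3 moves.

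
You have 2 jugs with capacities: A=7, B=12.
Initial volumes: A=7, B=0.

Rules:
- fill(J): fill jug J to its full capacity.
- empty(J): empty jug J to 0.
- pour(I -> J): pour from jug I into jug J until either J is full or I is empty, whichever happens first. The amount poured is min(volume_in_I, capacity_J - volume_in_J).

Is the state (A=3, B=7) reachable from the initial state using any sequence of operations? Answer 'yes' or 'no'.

Answer: no

Derivation:
BFS explored all 38 reachable states.
Reachable set includes: (0,0), (0,1), (0,2), (0,3), (0,4), (0,5), (0,6), (0,7), (0,8), (0,9), (0,10), (0,11) ...
Target (A=3, B=7) not in reachable set → no.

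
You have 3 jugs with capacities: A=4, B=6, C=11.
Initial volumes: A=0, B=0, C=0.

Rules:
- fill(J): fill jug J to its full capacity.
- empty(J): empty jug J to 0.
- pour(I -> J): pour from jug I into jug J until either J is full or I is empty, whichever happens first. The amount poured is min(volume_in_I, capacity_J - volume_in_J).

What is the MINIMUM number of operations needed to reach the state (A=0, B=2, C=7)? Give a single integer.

Answer: 6

Derivation:
BFS from (A=0, B=0, C=0). One shortest path:
  1. fill(B) -> (A=0 B=6 C=0)
  2. fill(C) -> (A=0 B=6 C=11)
  3. pour(B -> A) -> (A=4 B=2 C=11)
  4. empty(A) -> (A=0 B=2 C=11)
  5. pour(C -> A) -> (A=4 B=2 C=7)
  6. empty(A) -> (A=0 B=2 C=7)
Reached target in 6 moves.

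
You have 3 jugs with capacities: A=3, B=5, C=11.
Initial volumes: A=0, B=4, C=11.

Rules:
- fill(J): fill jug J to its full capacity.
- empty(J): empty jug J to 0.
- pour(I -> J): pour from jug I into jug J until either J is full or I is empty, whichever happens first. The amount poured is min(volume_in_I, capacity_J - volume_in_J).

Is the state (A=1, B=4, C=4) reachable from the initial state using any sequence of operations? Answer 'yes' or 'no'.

Answer: no

Derivation:
BFS explored all 208 reachable states.
Reachable set includes: (0,0,0), (0,0,1), (0,0,2), (0,0,3), (0,0,4), (0,0,5), (0,0,6), (0,0,7), (0,0,8), (0,0,9), (0,0,10), (0,0,11) ...
Target (A=1, B=4, C=4) not in reachable set → no.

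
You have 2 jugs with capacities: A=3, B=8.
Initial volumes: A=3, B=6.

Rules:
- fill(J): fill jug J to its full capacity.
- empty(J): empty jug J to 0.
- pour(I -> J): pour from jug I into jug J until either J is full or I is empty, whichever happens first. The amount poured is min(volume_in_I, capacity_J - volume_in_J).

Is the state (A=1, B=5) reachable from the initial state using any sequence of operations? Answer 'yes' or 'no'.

Answer: no

Derivation:
BFS explored all 22 reachable states.
Reachable set includes: (0,0), (0,1), (0,2), (0,3), (0,4), (0,5), (0,6), (0,7), (0,8), (1,0), (1,8), (2,0) ...
Target (A=1, B=5) not in reachable set → no.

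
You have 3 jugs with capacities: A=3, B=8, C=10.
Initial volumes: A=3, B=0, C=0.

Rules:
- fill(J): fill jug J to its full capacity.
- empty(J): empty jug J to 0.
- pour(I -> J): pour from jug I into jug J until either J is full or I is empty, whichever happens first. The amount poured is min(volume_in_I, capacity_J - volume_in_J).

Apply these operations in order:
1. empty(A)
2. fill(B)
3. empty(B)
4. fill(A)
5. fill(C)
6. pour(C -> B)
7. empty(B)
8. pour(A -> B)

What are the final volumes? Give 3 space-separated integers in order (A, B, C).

Step 1: empty(A) -> (A=0 B=0 C=0)
Step 2: fill(B) -> (A=0 B=8 C=0)
Step 3: empty(B) -> (A=0 B=0 C=0)
Step 4: fill(A) -> (A=3 B=0 C=0)
Step 5: fill(C) -> (A=3 B=0 C=10)
Step 6: pour(C -> B) -> (A=3 B=8 C=2)
Step 7: empty(B) -> (A=3 B=0 C=2)
Step 8: pour(A -> B) -> (A=0 B=3 C=2)

Answer: 0 3 2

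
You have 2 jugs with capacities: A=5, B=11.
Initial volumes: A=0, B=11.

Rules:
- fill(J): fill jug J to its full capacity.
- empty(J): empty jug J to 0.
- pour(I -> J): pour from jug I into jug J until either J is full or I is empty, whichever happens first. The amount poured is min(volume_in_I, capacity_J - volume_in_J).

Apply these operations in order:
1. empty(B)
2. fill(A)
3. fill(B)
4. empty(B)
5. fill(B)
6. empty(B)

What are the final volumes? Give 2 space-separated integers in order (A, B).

Step 1: empty(B) -> (A=0 B=0)
Step 2: fill(A) -> (A=5 B=0)
Step 3: fill(B) -> (A=5 B=11)
Step 4: empty(B) -> (A=5 B=0)
Step 5: fill(B) -> (A=5 B=11)
Step 6: empty(B) -> (A=5 B=0)

Answer: 5 0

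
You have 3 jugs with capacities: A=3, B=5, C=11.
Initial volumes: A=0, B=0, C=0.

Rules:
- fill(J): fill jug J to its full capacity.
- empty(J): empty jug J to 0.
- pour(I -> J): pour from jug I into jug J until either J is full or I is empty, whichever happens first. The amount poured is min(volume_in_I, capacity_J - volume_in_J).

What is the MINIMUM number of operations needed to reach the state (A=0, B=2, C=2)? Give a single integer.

Answer: 7

Derivation:
BFS from (A=0, B=0, C=0). One shortest path:
  1. fill(B) -> (A=0 B=5 C=0)
  2. pour(B -> A) -> (A=3 B=2 C=0)
  3. empty(A) -> (A=0 B=2 C=0)
  4. pour(B -> C) -> (A=0 B=0 C=2)
  5. fill(B) -> (A=0 B=5 C=2)
  6. pour(B -> A) -> (A=3 B=2 C=2)
  7. empty(A) -> (A=0 B=2 C=2)
Reached target in 7 moves.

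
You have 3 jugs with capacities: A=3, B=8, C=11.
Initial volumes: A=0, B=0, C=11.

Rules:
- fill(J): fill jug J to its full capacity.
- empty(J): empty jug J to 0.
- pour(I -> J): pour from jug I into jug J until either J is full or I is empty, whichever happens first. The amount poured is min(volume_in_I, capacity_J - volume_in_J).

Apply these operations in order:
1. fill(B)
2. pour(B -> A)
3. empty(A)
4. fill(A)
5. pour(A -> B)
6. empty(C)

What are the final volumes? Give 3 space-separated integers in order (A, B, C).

Answer: 0 8 0

Derivation:
Step 1: fill(B) -> (A=0 B=8 C=11)
Step 2: pour(B -> A) -> (A=3 B=5 C=11)
Step 3: empty(A) -> (A=0 B=5 C=11)
Step 4: fill(A) -> (A=3 B=5 C=11)
Step 5: pour(A -> B) -> (A=0 B=8 C=11)
Step 6: empty(C) -> (A=0 B=8 C=0)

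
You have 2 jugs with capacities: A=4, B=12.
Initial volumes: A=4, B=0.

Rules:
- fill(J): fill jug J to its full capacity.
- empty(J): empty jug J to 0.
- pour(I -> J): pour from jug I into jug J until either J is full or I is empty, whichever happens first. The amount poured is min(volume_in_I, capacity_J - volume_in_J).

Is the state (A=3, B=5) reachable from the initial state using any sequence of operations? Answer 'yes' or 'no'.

BFS explored all 8 reachable states.
Reachable set includes: (0,0), (0,4), (0,8), (0,12), (4,0), (4,4), (4,8), (4,12)
Target (A=3, B=5) not in reachable set → no.

Answer: no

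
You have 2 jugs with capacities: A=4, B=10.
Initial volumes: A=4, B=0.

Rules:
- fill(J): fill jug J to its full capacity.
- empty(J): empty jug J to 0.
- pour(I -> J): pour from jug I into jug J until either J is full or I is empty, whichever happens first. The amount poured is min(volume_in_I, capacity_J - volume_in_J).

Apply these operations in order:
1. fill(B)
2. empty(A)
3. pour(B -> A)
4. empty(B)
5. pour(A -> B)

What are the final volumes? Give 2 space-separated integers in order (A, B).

Answer: 0 4

Derivation:
Step 1: fill(B) -> (A=4 B=10)
Step 2: empty(A) -> (A=0 B=10)
Step 3: pour(B -> A) -> (A=4 B=6)
Step 4: empty(B) -> (A=4 B=0)
Step 5: pour(A -> B) -> (A=0 B=4)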